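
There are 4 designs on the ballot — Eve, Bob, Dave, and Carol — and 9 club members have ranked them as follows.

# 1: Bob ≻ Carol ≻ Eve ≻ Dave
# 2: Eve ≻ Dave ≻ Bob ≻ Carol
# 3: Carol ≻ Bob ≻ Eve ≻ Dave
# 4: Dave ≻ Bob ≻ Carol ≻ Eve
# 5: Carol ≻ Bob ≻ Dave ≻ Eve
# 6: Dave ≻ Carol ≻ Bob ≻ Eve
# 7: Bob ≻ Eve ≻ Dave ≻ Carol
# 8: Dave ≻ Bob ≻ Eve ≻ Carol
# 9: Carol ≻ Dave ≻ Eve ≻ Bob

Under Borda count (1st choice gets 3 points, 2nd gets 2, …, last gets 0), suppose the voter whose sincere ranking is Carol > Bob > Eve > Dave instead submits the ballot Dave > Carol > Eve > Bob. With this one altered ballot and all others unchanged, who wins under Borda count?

Borda totals with the altered ballot: Eve 9, Bob 14, Dave 18, Carol 13.
The switch changes the winner from Bob to Dave.

Dave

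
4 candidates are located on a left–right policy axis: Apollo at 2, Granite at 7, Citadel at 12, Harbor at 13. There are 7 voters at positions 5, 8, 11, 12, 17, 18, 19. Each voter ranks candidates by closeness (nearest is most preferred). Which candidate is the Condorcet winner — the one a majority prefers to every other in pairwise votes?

Citadel

With single-peaked preferences on a line, the Condorcet winner is the candidate closest to the median voter.
The median voter (position 12) is closest to Citadel at 12.
Check: Citadel vs Apollo — voters closer to Citadel: 6 of 7.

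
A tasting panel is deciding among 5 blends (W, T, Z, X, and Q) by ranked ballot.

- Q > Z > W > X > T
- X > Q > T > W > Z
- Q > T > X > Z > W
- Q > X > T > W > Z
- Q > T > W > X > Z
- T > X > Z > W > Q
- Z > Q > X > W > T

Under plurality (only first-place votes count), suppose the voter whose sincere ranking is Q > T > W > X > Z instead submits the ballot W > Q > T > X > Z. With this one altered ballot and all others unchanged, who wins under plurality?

First-place totals with the altered ballot: W 1, T 1, Z 1, X 1, Q 3.
The winner is unchanged: still Q.

Q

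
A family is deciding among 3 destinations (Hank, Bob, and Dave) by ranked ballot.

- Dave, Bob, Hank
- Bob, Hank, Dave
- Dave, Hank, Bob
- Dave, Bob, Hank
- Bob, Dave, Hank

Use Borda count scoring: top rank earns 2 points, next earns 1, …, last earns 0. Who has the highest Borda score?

Borda scores:
  Hank: 0 + 1 + 1 + 0 + 0 = 2
  Bob: 1 + 2 + 0 + 1 + 2 = 6
  Dave: 2 + 0 + 2 + 2 + 1 = 7
Dave has the highest total.

Dave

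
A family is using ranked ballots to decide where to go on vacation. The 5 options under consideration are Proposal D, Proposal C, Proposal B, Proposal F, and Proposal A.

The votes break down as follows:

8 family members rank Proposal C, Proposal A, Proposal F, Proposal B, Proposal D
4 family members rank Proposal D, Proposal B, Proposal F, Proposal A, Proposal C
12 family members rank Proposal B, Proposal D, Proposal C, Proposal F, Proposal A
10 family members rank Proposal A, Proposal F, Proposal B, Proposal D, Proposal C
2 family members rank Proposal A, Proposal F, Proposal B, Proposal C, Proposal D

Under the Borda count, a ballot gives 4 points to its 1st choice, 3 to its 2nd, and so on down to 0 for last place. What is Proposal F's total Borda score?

72

Borda scores:
  Proposal D: 8·0 + 4·4 + 12·3 + 10·1 + 2·0 = 62
  Proposal C: 8·4 + 4·0 + 12·2 + 10·0 + 2·1 = 58
  Proposal B: 8·1 + 4·3 + 12·4 + 10·2 + 2·2 = 92
  Proposal F: 8·2 + 4·2 + 12·1 + 10·3 + 2·3 = 72
  Proposal A: 8·3 + 4·1 + 12·0 + 10·4 + 2·4 = 76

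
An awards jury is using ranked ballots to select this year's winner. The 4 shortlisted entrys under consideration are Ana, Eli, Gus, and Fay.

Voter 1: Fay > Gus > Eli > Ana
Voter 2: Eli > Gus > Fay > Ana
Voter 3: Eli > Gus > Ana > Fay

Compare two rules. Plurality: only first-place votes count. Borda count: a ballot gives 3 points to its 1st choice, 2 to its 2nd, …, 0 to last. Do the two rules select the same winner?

Plurality first-place counts: Ana 0, Eli 2, Gus 0, Fay 1 → Eli.
Borda totals: Ana 1, Eli 7, Gus 6, Fay 4 → Eli.
The two rules agree on Eli.

Yes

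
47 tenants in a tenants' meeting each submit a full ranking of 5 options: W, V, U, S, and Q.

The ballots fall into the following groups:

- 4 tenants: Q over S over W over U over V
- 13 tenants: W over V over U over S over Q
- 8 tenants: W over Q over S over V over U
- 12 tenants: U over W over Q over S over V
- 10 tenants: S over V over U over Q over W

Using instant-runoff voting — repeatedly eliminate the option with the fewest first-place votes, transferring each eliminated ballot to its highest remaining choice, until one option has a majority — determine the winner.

Round 1: W 21, U 12, S 10, Q 4, V 0. V has the fewest and is eliminated.
Round 2: W 21, U 12, S 10, Q 4. Q has the fewest and is eliminated.
Round 3: W 21, S 14, U 12. U has the fewest and is eliminated.
Round 4: W 33, S 14. W has a majority.

W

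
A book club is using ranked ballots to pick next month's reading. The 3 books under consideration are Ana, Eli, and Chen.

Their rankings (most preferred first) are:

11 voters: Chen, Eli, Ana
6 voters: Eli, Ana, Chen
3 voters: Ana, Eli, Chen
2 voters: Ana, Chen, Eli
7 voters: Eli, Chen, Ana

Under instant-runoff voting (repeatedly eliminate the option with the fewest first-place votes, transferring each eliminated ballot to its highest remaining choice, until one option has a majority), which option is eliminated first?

Ana

Round 1: Eli 13, Chen 11, Ana 5. Ana has the fewest and is eliminated.
Round 2: Eli 16, Chen 13. Eli has a majority.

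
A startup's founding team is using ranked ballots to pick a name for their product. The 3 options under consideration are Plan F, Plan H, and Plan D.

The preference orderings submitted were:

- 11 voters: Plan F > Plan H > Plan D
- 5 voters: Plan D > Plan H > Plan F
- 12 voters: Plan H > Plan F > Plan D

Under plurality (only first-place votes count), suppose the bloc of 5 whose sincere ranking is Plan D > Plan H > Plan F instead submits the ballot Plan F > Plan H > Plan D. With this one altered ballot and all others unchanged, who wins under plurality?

First-place totals with the altered ballot: Plan F 16, Plan H 12, Plan D 0.
The switch changes the winner from Plan H to Plan F.

Plan F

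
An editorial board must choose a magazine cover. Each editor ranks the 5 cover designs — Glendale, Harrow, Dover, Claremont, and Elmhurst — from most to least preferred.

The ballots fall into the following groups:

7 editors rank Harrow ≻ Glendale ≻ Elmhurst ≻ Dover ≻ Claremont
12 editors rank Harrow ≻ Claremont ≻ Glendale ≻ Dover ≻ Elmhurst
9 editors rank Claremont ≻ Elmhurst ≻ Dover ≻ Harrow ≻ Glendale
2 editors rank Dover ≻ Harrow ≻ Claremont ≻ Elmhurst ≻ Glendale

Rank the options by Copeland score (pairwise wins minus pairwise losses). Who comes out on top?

Harrow

Pairwise results:
  Glendale vs Harrow: Harrow wins 30–0.
  Glendale vs Dover: Glendale wins 19–11.
  Glendale vs Claremont: Claremont wins 23–7.
  Glendale vs Elmhurst: Glendale wins 19–11.
  Harrow vs Dover: Harrow wins 19–11.
  Harrow vs Claremont: Harrow wins 21–9.
  Harrow vs Elmhurst: Harrow wins 21–9.
  Dover vs Claremont: Claremont wins 21–9.
  Dover vs Elmhurst: Elmhurst wins 16–14.
  Claremont vs Elmhurst: Claremont wins 23–7.
Copeland scores (wins − losses):
  Glendale: 2 − 2 = 0
  Harrow: 4 − 0 = 4
  Dover: 0 − 4 = -4
  Claremont: 3 − 1 = 2
  Elmhurst: 1 − 3 = -2
Harrow has the best Copeland score.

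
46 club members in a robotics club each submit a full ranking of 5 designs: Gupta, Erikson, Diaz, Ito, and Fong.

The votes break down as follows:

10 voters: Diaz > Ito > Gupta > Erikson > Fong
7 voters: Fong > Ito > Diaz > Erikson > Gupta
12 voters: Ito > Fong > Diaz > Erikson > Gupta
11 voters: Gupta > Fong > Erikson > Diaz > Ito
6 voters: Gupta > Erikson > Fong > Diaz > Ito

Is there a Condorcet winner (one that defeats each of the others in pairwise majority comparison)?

Head-to-head results (46 voters total):
Gupta vs Erikson: Gupta wins 27–19.
Gupta vs Diaz: Diaz wins 29–17.
Gupta vs Ito: Ito wins 29–17.
Gupta vs Fong: Gupta wins 27–19.
Erikson vs Diaz: Diaz wins 29–17.
Erikson vs Ito: Ito wins 29–17.
Erikson vs Fong: Fong wins 30–16.
Diaz vs Ito: Diaz wins 27–19.
Diaz vs Fong: Fong wins 36–10.
Ito vs Fong: Fong wins 24–22.
No candidate beats all others: Gupta beats Fong beats Diaz beats Gupta, a majority cycle.

No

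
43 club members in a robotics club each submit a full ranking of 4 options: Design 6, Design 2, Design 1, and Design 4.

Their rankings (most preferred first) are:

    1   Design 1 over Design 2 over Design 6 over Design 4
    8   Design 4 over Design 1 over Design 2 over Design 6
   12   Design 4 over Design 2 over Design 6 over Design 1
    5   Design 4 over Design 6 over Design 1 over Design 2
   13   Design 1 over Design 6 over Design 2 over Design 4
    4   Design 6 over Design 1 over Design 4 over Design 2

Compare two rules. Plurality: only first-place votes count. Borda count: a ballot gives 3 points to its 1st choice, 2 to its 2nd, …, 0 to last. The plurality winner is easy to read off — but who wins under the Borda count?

Design 4

Plurality first-place counts: Design 6 4, Design 2 0, Design 1 14, Design 4 25 → Design 4.
Borda totals: Design 6 61, Design 2 47, Design 1 71, Design 4 79 → Design 4.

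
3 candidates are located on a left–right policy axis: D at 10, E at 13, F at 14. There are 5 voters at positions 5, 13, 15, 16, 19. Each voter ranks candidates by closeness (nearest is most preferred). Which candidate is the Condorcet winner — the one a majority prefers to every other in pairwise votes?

With single-peaked preferences on a line, the Condorcet winner is the candidate closest to the median voter.
The median voter (position 15) is closest to F at 14.
Check: F vs D — voters closer to F: 4 of 5.

F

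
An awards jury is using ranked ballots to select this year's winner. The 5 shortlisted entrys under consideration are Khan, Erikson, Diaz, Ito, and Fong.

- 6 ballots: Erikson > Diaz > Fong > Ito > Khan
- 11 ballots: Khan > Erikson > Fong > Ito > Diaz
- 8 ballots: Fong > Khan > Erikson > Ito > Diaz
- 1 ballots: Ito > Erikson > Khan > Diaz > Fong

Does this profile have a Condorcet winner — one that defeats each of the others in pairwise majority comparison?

Head-to-head results (26 voters total):
Khan vs Erikson: Khan wins 19–7.
Khan vs Diaz: Khan wins 20–6.
Khan vs Ito: Khan wins 19–7.
Khan vs Fong: Fong wins 14–12.
Erikson vs Diaz: Erikson wins 26–0.
Erikson vs Ito: Erikson wins 25–1.
Erikson vs Fong: Erikson wins 18–8.
Diaz vs Ito: Ito wins 20–6.
Diaz vs Fong: Fong wins 19–7.
Ito vs Fong: Fong wins 25–1.
No candidate beats all others: Khan beats Erikson beats Fong beats Khan, a majority cycle.

No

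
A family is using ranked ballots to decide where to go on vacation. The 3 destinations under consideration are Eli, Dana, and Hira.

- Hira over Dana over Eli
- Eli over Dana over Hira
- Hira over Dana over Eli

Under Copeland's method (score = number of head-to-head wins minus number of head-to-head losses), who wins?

Pairwise results:
  Eli vs Dana: Dana wins 2–1.
  Eli vs Hira: Hira wins 2–1.
  Dana vs Hira: Hira wins 2–1.
Copeland scores (wins − losses):
  Eli: 0 − 2 = -2
  Dana: 1 − 1 = 0
  Hira: 2 − 0 = 2
Hira has the best Copeland score.

Hira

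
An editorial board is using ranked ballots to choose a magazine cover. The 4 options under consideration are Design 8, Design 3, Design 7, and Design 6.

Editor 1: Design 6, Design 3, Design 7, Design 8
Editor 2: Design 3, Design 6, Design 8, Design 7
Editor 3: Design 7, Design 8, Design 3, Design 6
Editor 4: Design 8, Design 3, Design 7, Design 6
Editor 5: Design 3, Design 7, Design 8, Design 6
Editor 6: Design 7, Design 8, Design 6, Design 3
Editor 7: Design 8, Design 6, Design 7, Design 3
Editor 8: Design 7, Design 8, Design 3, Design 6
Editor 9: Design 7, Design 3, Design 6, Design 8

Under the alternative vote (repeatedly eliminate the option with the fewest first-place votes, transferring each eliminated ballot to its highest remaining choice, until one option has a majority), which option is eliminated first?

Round 1: Design 7 4, Design 8 2, Design 3 2, Design 6 1. Design 6 has the fewest and is eliminated.
Round 2: Design 7 4, Design 3 3, Design 8 2. Design 8 has the fewest and is eliminated.
Round 3: Design 7 5, Design 3 4. Design 7 has a majority.

Design 6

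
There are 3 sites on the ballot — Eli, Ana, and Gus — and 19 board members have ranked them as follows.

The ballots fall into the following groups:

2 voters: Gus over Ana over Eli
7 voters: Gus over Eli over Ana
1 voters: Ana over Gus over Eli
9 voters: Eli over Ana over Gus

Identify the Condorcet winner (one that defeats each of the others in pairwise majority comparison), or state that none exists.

Head-to-head results (19 voters total):
Eli vs Ana: Eli wins 16–3.
Eli vs Gus: Gus wins 10–9.
Ana vs Gus: Ana wins 10–9.
No candidate beats all others: Eli beats Ana beats Gus beats Eli, a majority cycle.

No Condorcet winner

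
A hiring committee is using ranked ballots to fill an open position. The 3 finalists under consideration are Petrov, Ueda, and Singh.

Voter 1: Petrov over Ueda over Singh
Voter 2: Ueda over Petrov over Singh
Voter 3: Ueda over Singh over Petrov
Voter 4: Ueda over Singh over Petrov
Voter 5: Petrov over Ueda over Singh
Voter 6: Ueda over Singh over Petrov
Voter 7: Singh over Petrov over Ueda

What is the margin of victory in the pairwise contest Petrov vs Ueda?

Ballots ranking Petrov above Ueda: 3.
Ballots ranking Ueda above Petrov: 4.
Ueda wins 4–3, a margin of 1.

1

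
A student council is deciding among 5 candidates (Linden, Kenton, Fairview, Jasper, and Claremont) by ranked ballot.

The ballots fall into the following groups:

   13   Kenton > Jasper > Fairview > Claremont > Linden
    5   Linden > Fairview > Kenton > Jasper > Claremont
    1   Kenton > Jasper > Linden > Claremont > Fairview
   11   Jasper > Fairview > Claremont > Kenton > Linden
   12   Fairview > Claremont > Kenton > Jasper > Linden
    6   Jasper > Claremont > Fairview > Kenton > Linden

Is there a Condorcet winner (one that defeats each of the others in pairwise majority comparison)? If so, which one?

There is no Condorcet winner

Head-to-head results (48 voters total):
Linden vs Kenton: Kenton wins 43–5.
Linden vs Fairview: Fairview wins 42–6.
Linden vs Jasper: Jasper wins 43–5.
Linden vs Claremont: Claremont wins 42–6.
Kenton vs Fairview: Fairview wins 34–14.
Kenton vs Jasper: Kenton wins 31–17.
Kenton vs Claremont: Claremont wins 29–19.
Fairview vs Jasper: Jasper wins 31–17.
Fairview vs Claremont: Fairview wins 41–7.
Jasper vs Claremont: Jasper wins 36–12.
No candidate beats all others: Kenton beats Jasper beats Fairview beats Kenton, a majority cycle.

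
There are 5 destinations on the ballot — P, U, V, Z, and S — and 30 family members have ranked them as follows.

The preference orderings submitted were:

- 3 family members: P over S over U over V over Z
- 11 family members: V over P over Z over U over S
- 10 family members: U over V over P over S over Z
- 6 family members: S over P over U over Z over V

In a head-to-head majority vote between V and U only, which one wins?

Ballots ranking V above U: 11.
Ballots ranking U above V: 3+10+6 = 19.
U wins the head-to-head, 19–11.

U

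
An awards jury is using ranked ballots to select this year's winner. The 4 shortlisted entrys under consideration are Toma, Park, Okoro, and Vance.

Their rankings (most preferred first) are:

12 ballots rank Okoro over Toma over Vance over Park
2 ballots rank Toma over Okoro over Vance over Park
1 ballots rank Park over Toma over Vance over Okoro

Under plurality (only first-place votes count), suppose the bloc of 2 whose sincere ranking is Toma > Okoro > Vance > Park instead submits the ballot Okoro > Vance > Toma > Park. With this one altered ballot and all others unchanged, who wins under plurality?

First-place totals with the altered ballot: Toma 0, Park 1, Okoro 14, Vance 0.
The winner is unchanged: still Okoro.

Okoro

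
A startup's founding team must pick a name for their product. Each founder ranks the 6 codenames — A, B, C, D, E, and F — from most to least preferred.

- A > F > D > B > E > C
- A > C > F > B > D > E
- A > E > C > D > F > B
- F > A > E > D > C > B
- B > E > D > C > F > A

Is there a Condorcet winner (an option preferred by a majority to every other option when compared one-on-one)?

Yes

Head-to-head results (5 voters total):
A vs B: A wins 4–1.
A vs C: A wins 4–1.
A vs D: A wins 4–1.
A vs E: A wins 4–1.
A vs F: A wins 3–2.
B vs C: C wins 3–2.
B vs D: D wins 3–2.
B vs E: B wins 3–2.
B vs F: F wins 4–1.
C vs D: D wins 3–2.
C vs E: E wins 4–1.
C vs F: C wins 3–2.
D vs E: E wins 3–2.
D vs F: F wins 3–2.
E vs F: F wins 3–2.
A beats each rival — B (4–1), C (4–1), D (4–1), E (4–1), F (3–2) — so A is the Condorcet winner.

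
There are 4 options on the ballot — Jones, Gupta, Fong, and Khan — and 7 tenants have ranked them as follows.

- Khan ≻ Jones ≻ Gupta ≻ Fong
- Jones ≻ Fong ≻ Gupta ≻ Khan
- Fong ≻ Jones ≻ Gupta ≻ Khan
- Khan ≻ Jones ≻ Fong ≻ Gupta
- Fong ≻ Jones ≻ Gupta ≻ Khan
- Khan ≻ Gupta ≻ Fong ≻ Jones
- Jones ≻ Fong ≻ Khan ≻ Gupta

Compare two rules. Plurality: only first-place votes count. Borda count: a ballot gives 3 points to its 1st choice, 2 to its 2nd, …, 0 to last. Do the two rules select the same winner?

No

Plurality first-place counts: Jones 2, Gupta 0, Fong 2, Khan 3 → Khan.
Borda totals: Jones 14, Gupta 6, Fong 12, Khan 10 → Jones.
The two rules disagree: plurality picks Khan, Borda picks Jones.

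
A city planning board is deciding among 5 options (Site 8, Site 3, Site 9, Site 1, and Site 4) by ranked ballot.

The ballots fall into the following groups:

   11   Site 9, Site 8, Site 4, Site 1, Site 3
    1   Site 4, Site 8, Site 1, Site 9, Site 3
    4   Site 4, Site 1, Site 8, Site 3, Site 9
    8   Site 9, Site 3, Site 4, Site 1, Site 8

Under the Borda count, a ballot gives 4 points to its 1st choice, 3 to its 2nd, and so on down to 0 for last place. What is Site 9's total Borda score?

Borda scores:
  Site 8: 11·3 + 3 + 4·2 + 8·0 = 44
  Site 3: 11·0 + 0 + 4·1 + 8·3 = 28
  Site 9: 11·4 + 1 + 4·0 + 8·4 = 77
  Site 1: 11·1 + 2 + 4·3 + 8·1 = 33
  Site 4: 11·2 + 4 + 4·4 + 8·2 = 58

77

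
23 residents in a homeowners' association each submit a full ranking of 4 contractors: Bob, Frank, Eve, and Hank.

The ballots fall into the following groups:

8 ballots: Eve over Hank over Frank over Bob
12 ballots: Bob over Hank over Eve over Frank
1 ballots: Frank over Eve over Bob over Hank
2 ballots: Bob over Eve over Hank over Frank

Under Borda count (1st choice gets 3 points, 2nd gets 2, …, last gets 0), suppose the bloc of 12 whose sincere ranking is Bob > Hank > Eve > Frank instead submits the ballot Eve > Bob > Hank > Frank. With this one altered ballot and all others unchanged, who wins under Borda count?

Borda totals with the altered ballot: Bob 31, Frank 11, Eve 66, Hank 30.
The switch changes the winner from Bob to Eve.

Eve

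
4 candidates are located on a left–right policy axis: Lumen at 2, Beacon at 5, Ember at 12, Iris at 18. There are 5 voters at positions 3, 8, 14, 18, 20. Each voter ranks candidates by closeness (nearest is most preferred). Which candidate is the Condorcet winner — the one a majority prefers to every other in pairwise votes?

Ember

With single-peaked preferences on a line, the Condorcet winner is the candidate closest to the median voter.
The median voter (position 14) is closest to Ember at 12.
Check: Ember vs Iris — voters closer to Ember: 3 of 5.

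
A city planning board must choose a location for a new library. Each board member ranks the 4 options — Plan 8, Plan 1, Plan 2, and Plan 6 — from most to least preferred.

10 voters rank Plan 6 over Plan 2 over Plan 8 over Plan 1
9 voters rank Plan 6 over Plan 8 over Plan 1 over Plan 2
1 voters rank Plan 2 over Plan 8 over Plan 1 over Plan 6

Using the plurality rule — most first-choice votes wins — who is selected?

Plan 6

First-place vote totals:
  Plan 8: 0
  Plan 1: 0
  Plan 2: 1
  Plan 6: 19
Plan 6 has the most first-place votes.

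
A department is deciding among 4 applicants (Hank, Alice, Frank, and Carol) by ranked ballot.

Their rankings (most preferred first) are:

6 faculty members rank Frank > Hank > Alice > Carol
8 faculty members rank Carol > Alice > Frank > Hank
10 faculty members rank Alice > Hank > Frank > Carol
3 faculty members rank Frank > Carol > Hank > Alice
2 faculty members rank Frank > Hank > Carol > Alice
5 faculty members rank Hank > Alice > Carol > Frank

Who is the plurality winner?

First-place vote totals:
  Hank: 5
  Alice: 10
  Frank: 11
  Carol: 8
Frank has the most first-place votes.

Frank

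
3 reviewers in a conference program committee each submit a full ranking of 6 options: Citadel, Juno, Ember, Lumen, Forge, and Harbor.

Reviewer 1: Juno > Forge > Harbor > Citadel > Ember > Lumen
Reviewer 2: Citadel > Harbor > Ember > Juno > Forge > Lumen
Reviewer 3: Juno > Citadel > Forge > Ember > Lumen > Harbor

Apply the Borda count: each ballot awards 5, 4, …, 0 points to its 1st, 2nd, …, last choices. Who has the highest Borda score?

Borda scores:
  Citadel: 2 + 5 + 4 = 11
  Juno: 5 + 2 + 5 = 12
  Ember: 1 + 3 + 2 = 6
  Lumen: 0 + 0 + 1 = 1
  Forge: 4 + 1 + 3 = 8
  Harbor: 3 + 4 + 0 = 7
Juno has the highest total.

Juno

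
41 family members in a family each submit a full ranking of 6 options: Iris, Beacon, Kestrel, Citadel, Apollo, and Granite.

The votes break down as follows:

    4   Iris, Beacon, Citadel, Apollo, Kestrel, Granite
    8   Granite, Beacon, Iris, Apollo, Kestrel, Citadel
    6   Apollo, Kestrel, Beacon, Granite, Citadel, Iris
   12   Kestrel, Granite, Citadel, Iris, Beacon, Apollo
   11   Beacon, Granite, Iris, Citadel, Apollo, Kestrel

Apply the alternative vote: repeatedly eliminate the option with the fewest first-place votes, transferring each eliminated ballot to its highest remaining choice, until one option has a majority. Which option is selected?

Beacon

Round 1: Kestrel 12, Beacon 11, Granite 8, Apollo 6, Iris 4, Citadel 0. Citadel has the fewest and is eliminated.
Round 2: Kestrel 12, Beacon 11, Granite 8, Apollo 6, Iris 4. Iris has the fewest and is eliminated.
Round 3: Beacon 15, Kestrel 12, Granite 8, Apollo 6. Apollo has the fewest and is eliminated.
Round 4: Kestrel 18, Beacon 15, Granite 8. Granite has the fewest and is eliminated.
Round 5: Beacon 23, Kestrel 18. Beacon has a majority.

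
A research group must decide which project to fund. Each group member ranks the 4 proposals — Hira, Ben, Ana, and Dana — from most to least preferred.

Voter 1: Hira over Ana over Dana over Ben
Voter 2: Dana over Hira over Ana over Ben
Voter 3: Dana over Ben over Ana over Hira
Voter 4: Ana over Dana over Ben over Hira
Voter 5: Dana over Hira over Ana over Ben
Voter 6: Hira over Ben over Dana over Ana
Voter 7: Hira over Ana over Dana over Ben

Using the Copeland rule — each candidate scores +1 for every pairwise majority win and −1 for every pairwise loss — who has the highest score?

Pairwise results:
  Hira vs Ben: Hira wins 5–2.
  Hira vs Ana: Hira wins 5–2.
  Hira vs Dana: Dana wins 4–3.
  Ben vs Ana: Ana wins 5–2.
  Ben vs Dana: Dana wins 6–1.
  Ana vs Dana: Dana wins 4–3.
Copeland scores (wins − losses):
  Hira: 2 − 1 = 1
  Ben: 0 − 3 = -3
  Ana: 1 − 2 = -1
  Dana: 3 − 0 = 3
Dana has the best Copeland score.

Dana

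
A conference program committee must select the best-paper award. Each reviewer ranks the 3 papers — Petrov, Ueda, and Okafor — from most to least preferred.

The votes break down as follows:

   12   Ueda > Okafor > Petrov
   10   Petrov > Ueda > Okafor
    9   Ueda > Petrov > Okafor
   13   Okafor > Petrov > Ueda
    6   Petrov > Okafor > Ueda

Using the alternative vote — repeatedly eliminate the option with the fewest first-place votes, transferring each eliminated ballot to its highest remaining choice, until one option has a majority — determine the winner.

Round 1: Ueda 21, Petrov 16, Okafor 13. Okafor has the fewest and is eliminated.
Round 2: Petrov 29, Ueda 21. Petrov has a majority.

Petrov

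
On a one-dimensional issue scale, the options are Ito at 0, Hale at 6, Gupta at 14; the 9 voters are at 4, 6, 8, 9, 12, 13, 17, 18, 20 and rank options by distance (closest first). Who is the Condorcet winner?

With single-peaked preferences on a line, the Condorcet winner is the candidate closest to the median voter.
The median voter (position 12) is closest to Gupta at 14.
Check: Gupta vs Ito — voters closer to Gupta: 7 of 9.

Gupta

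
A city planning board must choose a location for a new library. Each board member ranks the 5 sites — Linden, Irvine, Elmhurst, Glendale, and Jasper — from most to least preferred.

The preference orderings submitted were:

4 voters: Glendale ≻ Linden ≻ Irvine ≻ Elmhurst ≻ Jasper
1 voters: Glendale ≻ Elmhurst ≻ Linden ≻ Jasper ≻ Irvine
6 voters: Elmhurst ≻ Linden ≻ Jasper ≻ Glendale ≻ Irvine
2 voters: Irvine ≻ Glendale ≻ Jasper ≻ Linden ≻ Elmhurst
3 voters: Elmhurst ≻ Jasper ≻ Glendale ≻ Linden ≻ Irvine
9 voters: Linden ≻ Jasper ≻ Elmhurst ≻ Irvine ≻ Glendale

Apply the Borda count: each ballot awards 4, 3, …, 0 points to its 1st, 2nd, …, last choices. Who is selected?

Borda scores:
  Linden: 4·3 + 2 + 6·3 + 2·1 + 3·1 + 9·4 = 73
  Irvine: 4·2 + 0 + 6·0 + 2·4 + 3·0 + 9·1 = 25
  Elmhurst: 4·1 + 3 + 6·4 + 2·0 + 3·4 + 9·2 = 61
  Glendale: 4·4 + 4 + 6·1 + 2·3 + 3·2 + 9·0 = 38
  Jasper: 4·0 + 1 + 6·2 + 2·2 + 3·3 + 9·3 = 53
Linden has the highest total.

Linden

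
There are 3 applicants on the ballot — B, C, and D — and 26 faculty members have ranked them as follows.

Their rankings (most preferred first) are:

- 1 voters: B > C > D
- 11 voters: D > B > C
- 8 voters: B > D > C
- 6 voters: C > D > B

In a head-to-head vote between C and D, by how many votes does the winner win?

Ballots ranking C above D: 1+6 = 7.
Ballots ranking D above C: 11+8 = 19.
D wins 19–7, a margin of 12.

12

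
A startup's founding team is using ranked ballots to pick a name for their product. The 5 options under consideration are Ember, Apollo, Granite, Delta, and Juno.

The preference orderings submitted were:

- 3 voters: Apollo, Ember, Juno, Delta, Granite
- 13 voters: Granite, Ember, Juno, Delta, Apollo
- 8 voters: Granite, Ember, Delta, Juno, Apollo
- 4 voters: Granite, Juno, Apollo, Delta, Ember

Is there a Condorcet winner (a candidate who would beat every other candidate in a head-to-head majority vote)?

Yes

Head-to-head results (28 voters total):
Ember vs Apollo: Ember wins 21–7.
Ember vs Granite: Granite wins 25–3.
Ember vs Delta: Ember wins 24–4.
Ember vs Juno: Ember wins 24–4.
Apollo vs Granite: Granite wins 25–3.
Apollo vs Delta: Delta wins 21–7.
Apollo vs Juno: Juno wins 25–3.
Granite vs Delta: Granite wins 25–3.
Granite vs Juno: Granite wins 25–3.
Delta vs Juno: Juno wins 20–8.
Granite beats each rival — Ember (25–3), Apollo (25–3), Delta (25–3), Juno (25–3) — so Granite is the Condorcet winner.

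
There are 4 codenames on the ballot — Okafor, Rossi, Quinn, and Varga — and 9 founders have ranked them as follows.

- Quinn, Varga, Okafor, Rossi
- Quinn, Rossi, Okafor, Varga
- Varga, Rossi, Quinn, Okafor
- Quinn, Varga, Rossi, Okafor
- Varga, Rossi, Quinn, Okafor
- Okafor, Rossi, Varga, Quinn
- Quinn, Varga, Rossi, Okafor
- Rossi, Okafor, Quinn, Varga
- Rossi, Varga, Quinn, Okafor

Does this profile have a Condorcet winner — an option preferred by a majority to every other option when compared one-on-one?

No

Head-to-head results (9 voters total):
Okafor vs Rossi: Rossi wins 7–2.
Okafor vs Quinn: Quinn wins 7–2.
Okafor vs Varga: Varga wins 6–3.
Rossi vs Quinn: Rossi wins 5–4.
Rossi vs Varga: Varga wins 5–4.
Quinn vs Varga: Quinn wins 5–4.
No candidate beats all others: Rossi beats Quinn beats Varga beats Rossi, a majority cycle.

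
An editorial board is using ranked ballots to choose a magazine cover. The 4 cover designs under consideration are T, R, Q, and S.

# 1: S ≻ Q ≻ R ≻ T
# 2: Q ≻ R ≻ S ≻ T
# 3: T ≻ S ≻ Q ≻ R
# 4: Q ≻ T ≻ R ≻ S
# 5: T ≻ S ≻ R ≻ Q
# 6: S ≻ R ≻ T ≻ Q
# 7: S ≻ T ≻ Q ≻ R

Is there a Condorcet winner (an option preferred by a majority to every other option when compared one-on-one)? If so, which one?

Head-to-head results (7 voters total):
T vs R: T wins 4–3.
T vs Q: T wins 4–3.
T vs S: S wins 4–3.
R vs Q: Q wins 5–2.
R vs S: S wins 5–2.
Q vs S: S wins 5–2.
S beats each rival — T (4–3), R (5–2), Q (5–2) — so S is the Condorcet winner.

S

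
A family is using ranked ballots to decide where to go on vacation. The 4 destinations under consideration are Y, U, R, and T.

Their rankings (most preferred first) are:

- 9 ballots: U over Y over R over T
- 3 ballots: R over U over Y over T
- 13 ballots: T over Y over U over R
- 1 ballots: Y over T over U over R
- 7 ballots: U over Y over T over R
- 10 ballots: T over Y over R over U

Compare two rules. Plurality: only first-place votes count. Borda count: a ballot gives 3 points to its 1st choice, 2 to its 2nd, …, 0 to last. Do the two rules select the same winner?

No

Plurality first-place counts: Y 1, U 16, R 3, T 23 → T.
Borda totals: Y 84, U 68, R 28, T 78 → Y.
The two rules disagree: plurality picks T, Borda picks Y.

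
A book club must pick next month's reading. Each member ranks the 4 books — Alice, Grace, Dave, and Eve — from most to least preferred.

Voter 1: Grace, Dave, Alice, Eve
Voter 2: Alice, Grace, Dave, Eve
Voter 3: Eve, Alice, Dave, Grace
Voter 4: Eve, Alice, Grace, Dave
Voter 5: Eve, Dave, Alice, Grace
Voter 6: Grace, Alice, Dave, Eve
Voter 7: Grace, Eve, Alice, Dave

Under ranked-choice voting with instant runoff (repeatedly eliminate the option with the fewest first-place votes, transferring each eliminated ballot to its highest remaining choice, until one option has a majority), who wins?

Round 1: Grace 3, Eve 3, Alice 1, Dave 0. Dave has the fewest and is eliminated.
Round 2: Grace 3, Eve 3, Alice 1. Alice has the fewest and is eliminated.
Round 3: Grace 4, Eve 3. Grace has a majority.

Grace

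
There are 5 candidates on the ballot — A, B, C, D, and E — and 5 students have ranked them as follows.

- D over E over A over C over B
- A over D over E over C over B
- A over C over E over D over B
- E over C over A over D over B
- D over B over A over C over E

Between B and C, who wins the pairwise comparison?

C

Ballots ranking B above C: 1.
Ballots ranking C above B: 4.
C wins the head-to-head, 4–1.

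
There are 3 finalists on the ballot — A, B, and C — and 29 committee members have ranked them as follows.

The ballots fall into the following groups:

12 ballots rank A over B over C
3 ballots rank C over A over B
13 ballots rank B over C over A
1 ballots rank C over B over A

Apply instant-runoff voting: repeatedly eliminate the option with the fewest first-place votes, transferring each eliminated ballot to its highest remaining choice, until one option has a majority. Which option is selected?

A

Round 1: B 13, A 12, C 4. C has the fewest and is eliminated.
Round 2: A 15, B 14. A has a majority.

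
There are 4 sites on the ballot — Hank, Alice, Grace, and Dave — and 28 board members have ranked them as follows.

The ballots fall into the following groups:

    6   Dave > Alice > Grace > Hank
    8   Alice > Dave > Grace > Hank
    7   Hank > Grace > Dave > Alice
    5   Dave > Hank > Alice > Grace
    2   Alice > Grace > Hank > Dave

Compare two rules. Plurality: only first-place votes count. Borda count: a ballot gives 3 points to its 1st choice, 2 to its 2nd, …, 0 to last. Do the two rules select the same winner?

Plurality first-place counts: Hank 7, Alice 10, Grace 0, Dave 11 → Dave.
Borda totals: Hank 33, Alice 47, Grace 32, Dave 56 → Dave.
The two rules agree on Dave.

Yes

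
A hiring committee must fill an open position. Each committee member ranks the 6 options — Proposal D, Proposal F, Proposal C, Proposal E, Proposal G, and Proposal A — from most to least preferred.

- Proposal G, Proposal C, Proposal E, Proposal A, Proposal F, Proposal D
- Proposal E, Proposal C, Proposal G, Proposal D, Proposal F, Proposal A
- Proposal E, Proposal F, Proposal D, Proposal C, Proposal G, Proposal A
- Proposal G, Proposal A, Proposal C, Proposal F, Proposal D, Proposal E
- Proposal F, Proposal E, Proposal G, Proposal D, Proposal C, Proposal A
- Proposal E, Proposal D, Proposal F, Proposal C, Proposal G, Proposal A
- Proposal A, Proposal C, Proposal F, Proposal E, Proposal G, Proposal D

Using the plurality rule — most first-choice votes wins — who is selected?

Proposal E

First-place vote totals:
  Proposal D: 0
  Proposal F: 1
  Proposal C: 0
  Proposal E: 3
  Proposal G: 2
  Proposal A: 1
Proposal E has the most first-place votes.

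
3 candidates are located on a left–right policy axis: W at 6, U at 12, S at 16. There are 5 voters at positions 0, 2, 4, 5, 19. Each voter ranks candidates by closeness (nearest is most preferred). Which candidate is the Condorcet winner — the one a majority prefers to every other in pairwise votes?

W

With single-peaked preferences on a line, the Condorcet winner is the candidate closest to the median voter.
The median voter (position 4) is closest to W at 6.
Check: W vs U — voters closer to W: 4 of 5.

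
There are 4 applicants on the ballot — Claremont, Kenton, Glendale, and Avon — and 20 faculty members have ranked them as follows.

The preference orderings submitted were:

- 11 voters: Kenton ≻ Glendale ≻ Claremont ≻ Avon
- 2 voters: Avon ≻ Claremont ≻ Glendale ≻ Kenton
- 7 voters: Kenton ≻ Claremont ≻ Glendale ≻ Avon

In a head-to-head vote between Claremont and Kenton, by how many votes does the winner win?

16

Ballots ranking Claremont above Kenton: 2.
Ballots ranking Kenton above Claremont: 11+7 = 18.
Kenton wins 18–2, a margin of 16.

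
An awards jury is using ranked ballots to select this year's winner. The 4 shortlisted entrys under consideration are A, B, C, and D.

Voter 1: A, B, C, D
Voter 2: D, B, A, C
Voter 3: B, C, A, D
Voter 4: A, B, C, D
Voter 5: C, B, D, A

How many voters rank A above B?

Ballots ranking A above B: 2.
Ballots ranking B above A: 3.
So 2 of 5 voters prefer A to B.

2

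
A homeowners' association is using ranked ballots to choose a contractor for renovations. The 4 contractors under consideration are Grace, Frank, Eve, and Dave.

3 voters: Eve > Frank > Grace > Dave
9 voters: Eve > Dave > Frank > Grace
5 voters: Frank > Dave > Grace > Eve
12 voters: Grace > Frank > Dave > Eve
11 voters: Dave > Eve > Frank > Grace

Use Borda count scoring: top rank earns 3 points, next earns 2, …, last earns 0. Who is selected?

Dave

Borda scores:
  Grace: 3·1 + 9·0 + 5·1 + 12·3 + 11·0 = 44
  Frank: 3·2 + 9·1 + 5·3 + 12·2 + 11·1 = 65
  Eve: 3·3 + 9·3 + 5·0 + 12·0 + 11·2 = 58
  Dave: 3·0 + 9·2 + 5·2 + 12·1 + 11·3 = 73
Dave has the highest total.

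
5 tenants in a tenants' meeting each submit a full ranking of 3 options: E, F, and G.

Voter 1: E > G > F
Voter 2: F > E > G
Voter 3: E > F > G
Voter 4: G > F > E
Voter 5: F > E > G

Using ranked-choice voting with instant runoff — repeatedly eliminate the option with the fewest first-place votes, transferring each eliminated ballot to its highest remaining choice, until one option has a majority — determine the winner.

Round 1: E 2, F 2, G 1. G has the fewest and is eliminated.
Round 2: F 3, E 2. F has a majority.

F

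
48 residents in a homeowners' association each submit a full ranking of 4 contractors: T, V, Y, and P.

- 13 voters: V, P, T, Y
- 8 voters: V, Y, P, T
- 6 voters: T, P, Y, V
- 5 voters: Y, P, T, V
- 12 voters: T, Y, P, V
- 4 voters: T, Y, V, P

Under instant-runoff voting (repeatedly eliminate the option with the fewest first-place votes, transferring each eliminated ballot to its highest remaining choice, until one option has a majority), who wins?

T

Round 1: T 22, V 21, Y 5, P 0. P has the fewest and is eliminated.
Round 2: T 22, V 21, Y 5. Y has the fewest and is eliminated.
Round 3: T 27, V 21. T has a majority.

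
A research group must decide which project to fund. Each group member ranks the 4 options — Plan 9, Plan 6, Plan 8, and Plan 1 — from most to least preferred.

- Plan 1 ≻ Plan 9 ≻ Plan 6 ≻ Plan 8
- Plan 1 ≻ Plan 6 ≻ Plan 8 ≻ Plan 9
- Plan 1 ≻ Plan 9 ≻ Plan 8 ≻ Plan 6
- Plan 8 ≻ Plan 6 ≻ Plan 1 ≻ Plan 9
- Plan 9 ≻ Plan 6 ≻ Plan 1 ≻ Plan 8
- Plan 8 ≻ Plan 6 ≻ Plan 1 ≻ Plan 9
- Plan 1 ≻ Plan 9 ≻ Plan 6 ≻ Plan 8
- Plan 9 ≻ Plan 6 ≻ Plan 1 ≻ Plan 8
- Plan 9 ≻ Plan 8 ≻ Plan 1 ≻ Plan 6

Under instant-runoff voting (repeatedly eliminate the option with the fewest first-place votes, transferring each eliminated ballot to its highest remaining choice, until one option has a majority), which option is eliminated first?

Round 1: Plan 1 4, Plan 9 3, Plan 8 2, Plan 6 0. Plan 6 has the fewest and is eliminated.
Round 2: Plan 1 4, Plan 9 3, Plan 8 2. Plan 8 has the fewest and is eliminated.
Round 3: Plan 1 6, Plan 9 3. Plan 1 has a majority.

Plan 6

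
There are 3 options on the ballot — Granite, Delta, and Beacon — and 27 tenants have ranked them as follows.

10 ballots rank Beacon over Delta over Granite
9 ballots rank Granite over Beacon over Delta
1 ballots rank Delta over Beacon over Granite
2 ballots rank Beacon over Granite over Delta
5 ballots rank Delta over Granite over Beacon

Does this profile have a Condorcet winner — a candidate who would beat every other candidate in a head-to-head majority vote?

No

Head-to-head results (27 voters total):
Granite vs Delta: Delta wins 16–11.
Granite vs Beacon: Granite wins 14–13.
Delta vs Beacon: Beacon wins 21–6.
No candidate beats all others: Granite beats Beacon beats Delta beats Granite, a majority cycle.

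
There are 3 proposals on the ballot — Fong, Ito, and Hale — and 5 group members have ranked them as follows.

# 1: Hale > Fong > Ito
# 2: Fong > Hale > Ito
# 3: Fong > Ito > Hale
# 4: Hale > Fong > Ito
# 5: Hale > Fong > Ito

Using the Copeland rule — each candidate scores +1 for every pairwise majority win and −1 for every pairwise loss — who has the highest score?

Pairwise results:
  Fong vs Ito: Fong wins 5–0.
  Fong vs Hale: Hale wins 3–2.
  Ito vs Hale: Hale wins 4–1.
Copeland scores (wins − losses):
  Fong: 1 − 1 = 0
  Ito: 0 − 2 = -2
  Hale: 2 − 0 = 2
Hale has the best Copeland score.

Hale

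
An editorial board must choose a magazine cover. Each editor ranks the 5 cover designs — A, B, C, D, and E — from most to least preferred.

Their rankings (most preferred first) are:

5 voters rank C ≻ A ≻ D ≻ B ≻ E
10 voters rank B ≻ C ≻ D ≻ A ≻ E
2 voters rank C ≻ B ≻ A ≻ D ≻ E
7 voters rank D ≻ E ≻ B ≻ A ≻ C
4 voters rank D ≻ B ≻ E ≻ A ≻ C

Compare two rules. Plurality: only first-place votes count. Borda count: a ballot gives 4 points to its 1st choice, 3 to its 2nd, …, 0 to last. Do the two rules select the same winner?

No

Plurality first-place counts: A 0, B 10, C 7, D 11, E 0 → D.
Borda totals: A 40, B 77, C 58, D 76, E 29 → B.
The two rules disagree: plurality picks D, Borda picks B.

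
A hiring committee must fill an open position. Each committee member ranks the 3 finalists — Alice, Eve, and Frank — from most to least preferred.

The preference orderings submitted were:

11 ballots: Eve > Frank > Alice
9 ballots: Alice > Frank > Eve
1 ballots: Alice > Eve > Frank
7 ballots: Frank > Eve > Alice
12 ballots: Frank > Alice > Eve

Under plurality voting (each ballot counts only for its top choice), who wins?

First-place vote totals:
  Alice: 10
  Eve: 11
  Frank: 19
Frank has the most first-place votes.

Frank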